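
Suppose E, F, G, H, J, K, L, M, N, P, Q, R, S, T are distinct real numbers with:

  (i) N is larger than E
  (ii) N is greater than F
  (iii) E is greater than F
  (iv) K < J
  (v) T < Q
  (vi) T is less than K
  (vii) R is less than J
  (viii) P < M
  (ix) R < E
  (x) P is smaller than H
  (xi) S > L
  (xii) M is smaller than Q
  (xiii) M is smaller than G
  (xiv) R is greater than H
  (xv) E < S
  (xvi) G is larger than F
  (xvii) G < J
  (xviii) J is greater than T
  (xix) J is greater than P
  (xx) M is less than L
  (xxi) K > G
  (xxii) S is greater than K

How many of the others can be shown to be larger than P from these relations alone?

11

From P the given relations immediately reach M, H, J.
From those, R, G, Q, L — 7 in total.
From those, E, K, S — 10 in total.
From those, N — 11 in total.
No other element is forced above P by the given relations, so the count is 11.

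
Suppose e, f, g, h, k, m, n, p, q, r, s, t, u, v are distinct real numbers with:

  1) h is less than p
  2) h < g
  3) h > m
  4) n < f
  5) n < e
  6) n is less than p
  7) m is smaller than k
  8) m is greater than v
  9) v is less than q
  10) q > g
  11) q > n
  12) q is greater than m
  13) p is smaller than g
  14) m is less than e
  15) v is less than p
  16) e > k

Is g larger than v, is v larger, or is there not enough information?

The relevant relations are v < m; m < h; h < p; p < g.
Together: v < m < h < p < g.
So g is larger.

g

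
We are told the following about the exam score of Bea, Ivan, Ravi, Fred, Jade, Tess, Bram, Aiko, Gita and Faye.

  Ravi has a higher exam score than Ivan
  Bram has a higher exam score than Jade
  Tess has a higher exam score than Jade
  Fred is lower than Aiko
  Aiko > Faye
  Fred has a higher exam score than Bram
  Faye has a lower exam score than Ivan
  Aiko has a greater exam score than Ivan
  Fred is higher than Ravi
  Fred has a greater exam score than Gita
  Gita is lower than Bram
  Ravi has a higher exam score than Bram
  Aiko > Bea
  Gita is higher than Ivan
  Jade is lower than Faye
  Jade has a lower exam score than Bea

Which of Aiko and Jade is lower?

Jade

Jade < Faye < Ivan < Gita < Bram < Ravi < Fred < Aiko, by transitivity through Faye, Ivan, Gita, Bram, Ravi, Fred.
So Jade < Aiko; Jade is the lower of the two.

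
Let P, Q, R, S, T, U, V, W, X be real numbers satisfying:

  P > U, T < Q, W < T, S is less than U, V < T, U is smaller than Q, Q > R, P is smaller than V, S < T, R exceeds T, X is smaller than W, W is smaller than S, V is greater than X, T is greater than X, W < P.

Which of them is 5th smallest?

Chaining the given pairs: X < W < S < U < P < V < T < R < Q.
The 5th smallest is P.

P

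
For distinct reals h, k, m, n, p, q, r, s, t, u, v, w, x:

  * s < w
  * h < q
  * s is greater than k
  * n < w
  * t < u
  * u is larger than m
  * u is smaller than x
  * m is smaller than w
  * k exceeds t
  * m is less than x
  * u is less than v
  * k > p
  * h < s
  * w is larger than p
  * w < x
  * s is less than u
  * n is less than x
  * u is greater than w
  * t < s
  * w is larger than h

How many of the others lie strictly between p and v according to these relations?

Chaining upward from p reaches: k, s, w, u, x.
Chaining downward from v reaches: m, t, k, h, s, n, w, u.
Strictly between p and v are those in both lists: k, s, w, u — 4 elements.

4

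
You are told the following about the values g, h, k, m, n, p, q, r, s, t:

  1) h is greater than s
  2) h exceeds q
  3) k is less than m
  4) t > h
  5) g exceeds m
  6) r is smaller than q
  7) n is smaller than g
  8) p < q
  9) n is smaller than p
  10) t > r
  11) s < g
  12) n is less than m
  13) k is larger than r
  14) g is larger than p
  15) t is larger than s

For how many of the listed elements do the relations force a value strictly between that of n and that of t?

Chaining upward from n reaches: p, m, q, h, g.
Chaining downward from t reaches: s, p, r, q, h.
Strictly between n and t are those in both lists: p, q, h — 3 elements.

3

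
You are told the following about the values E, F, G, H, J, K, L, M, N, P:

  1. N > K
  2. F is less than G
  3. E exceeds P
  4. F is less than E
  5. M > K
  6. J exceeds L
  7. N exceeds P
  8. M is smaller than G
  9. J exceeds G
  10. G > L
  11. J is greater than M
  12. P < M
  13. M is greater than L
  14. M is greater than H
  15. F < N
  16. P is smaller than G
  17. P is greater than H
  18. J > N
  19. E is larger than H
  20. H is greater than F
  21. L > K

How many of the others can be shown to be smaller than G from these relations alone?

From G the given relations immediately reach F, P, L, M.
From those, K, H — 6 in total.
Nothing else is reachable below G; 6 in all.

6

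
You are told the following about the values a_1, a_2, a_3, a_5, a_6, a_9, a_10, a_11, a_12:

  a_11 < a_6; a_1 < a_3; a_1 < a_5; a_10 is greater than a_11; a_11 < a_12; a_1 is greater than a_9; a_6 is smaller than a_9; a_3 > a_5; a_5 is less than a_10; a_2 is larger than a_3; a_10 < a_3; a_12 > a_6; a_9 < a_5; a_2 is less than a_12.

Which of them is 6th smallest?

Chaining the given pairs: a_11 < a_6 < a_9 < a_1 < a_5 < a_10 < a_3 < a_2 < a_12.
The 6th smallest is a_10.

a_10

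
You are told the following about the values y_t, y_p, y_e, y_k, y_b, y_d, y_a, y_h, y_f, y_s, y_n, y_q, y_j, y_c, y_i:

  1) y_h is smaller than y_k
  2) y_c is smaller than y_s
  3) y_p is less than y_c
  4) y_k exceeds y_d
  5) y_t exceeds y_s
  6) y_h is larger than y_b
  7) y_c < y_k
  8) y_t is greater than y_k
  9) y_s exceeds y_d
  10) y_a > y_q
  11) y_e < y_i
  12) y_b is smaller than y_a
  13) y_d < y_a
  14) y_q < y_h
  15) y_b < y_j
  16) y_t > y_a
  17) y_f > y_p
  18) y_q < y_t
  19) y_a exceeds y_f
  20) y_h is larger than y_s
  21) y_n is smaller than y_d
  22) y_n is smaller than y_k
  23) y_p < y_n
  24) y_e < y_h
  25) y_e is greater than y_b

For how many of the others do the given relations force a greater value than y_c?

The elements the relations force above y_c are y_s, y_h, y_k, y_t — no chain reaches any other.
That is 4.

4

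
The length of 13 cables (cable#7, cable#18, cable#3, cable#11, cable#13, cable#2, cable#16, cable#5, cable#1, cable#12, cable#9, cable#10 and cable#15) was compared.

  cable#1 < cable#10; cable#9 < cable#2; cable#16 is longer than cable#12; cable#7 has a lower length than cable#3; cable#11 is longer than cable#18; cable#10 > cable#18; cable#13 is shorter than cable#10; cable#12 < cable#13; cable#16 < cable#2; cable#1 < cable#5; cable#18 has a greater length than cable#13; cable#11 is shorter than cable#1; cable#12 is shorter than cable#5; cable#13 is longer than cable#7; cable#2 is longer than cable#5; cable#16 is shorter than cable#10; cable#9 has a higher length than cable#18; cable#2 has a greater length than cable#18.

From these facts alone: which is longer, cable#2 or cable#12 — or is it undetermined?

Link the given pairs in sequence: cable#12 < cable#13; cable#13 < cable#18; cable#18 < cable#11; cable#11 < cable#1; cable#1 < cable#5; cable#5 < cable#2.
Chaining these gives cable#12 < cable#13 < cable#18 < cable#11 < cable#1 < cable#5 < cable#2.
So cable#2 is longer.

cable#2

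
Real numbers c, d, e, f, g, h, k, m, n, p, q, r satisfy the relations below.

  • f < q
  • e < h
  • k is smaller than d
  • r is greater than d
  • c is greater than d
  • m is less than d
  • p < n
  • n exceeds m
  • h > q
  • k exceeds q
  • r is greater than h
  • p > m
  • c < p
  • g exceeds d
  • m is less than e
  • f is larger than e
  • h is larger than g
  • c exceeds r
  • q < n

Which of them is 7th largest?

d

The consecutive relations fix a unique order: m < e < f < q < k < d < g < h < r < c < p < n.
The 7th largest is d.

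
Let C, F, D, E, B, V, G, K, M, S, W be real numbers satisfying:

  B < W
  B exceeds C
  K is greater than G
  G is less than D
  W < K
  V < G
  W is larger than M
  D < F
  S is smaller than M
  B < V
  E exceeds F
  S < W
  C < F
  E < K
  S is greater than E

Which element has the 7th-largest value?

The consecutive relations fix a unique order: C < B < V < G < D < F < E < S < M < W < K.
The 7th largest is D.

D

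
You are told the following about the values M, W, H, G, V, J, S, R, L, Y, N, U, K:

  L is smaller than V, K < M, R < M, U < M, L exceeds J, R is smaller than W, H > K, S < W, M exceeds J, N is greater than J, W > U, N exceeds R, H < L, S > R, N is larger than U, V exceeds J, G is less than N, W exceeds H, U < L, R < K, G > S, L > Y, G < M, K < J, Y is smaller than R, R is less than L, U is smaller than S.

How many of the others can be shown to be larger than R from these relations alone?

10

Directly above R: S, K, M, N, W, L.
One step further: G, J, H, V (10 so far).
Nothing else is reachable above R; 10 in all.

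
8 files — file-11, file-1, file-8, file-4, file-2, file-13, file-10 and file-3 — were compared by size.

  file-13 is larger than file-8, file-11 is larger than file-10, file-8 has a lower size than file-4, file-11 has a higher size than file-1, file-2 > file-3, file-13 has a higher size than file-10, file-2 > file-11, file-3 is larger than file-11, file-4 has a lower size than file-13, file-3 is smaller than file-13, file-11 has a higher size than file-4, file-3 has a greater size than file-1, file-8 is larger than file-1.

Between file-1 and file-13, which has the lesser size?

file-1

Chaining the given relations: file-1 < file-8 < file-4 < file-11 < file-3 < file-13.
So file-1 < file-13; file-1 is the smaller of the two.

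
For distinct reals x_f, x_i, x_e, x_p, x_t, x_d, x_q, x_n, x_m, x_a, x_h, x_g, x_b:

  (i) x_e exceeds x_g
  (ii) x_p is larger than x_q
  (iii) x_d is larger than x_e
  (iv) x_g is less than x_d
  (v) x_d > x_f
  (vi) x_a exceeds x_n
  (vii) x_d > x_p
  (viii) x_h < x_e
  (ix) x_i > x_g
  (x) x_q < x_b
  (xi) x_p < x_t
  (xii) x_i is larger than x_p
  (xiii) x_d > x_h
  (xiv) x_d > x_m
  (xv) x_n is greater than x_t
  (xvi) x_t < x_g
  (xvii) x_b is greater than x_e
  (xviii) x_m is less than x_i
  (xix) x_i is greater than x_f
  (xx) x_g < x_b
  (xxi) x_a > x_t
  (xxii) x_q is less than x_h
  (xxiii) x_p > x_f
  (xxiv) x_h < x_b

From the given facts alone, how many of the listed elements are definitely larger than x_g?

4

Directly above x_g: x_e, x_b, x_d, x_i.
Nothing else is reachable above x_g; 4 in all.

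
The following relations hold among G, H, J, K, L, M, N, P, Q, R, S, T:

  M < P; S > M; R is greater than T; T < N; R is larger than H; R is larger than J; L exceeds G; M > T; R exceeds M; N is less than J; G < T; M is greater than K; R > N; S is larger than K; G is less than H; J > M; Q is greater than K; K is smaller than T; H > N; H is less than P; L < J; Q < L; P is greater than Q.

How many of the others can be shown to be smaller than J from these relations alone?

7

From J the given relations immediately reach M, L, N.
From those, G, K, T, Q — 7 in total.
No other element is forced below J by the given relations, so the count is 7.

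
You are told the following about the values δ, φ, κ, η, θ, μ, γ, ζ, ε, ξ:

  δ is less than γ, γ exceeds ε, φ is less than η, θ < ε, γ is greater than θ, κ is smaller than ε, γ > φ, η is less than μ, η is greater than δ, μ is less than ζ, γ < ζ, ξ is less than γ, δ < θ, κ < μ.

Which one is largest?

ζ

Chaining downward from ζ: directly below it, μ, γ; then φ, δ, θ, κ, ε, η, ξ.
That covers every other element, and nothing is given above ζ, so ζ is the largest.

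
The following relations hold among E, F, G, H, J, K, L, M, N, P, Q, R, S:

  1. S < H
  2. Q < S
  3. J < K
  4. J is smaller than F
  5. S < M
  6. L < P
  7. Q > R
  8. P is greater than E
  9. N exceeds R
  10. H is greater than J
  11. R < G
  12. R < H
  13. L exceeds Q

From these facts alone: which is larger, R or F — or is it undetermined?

undetermined

Following every chain through R: above R we get N, Q, L, S, H, G, M, P.
F is not reached, and no chain runs the other way from F to R.
So the given relations leave the order of R and F undetermined.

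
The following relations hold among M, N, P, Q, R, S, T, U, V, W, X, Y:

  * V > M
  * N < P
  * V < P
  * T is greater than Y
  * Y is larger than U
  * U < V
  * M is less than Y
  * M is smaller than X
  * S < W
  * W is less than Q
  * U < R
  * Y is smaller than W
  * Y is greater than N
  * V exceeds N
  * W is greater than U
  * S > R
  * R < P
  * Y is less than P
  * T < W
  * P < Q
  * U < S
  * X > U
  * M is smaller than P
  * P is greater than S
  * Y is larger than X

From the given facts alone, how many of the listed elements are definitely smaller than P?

From P the given relations immediately reach M, N, R, Y, S, V.
From those, U, X — 8 in total.
Nothing else is reachable below P; 8 in all.

8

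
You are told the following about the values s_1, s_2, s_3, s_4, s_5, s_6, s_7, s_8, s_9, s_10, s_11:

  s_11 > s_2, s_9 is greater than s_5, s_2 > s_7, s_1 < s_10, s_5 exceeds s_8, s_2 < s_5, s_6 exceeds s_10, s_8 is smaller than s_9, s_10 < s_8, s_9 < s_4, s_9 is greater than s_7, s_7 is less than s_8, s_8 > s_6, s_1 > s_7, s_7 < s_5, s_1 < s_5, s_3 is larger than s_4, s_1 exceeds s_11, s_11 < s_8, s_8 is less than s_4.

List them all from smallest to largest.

s_7 < s_2 < s_11 < s_1 < s_10 < s_6 < s_8 < s_5 < s_9 < s_4 < s_3

Nothing is placed below s_7, so it is least; from there s_7 < s_2; s_2 < s_11; s_11 < s_1; s_1 < s_10; s_10 < s_6; s_6 < s_8; s_8 < s_5; s_5 < s_9; s_9 < s_4; s_4 < s_3, each given directly.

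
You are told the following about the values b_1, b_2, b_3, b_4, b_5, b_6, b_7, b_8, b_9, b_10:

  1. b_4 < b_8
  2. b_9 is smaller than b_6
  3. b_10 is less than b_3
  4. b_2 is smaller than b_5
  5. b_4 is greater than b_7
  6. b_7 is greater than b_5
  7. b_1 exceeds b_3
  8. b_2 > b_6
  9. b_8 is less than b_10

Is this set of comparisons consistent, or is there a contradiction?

consistent

The single ordering b_9 < b_6 < b_2 < b_5 < b_7 < b_4 < b_8 < b_10 < b_3 < b_1 satisfies every listed relation, so no contradiction arises.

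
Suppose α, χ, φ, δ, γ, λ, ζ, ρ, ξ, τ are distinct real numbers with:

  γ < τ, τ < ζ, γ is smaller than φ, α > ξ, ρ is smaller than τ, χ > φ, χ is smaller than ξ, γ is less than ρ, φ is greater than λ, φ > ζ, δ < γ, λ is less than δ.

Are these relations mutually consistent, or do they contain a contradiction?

The single ordering λ < δ < γ < ρ < τ < ζ < φ < χ < ξ < α satisfies every listed relation, so no contradiction arises.

consistent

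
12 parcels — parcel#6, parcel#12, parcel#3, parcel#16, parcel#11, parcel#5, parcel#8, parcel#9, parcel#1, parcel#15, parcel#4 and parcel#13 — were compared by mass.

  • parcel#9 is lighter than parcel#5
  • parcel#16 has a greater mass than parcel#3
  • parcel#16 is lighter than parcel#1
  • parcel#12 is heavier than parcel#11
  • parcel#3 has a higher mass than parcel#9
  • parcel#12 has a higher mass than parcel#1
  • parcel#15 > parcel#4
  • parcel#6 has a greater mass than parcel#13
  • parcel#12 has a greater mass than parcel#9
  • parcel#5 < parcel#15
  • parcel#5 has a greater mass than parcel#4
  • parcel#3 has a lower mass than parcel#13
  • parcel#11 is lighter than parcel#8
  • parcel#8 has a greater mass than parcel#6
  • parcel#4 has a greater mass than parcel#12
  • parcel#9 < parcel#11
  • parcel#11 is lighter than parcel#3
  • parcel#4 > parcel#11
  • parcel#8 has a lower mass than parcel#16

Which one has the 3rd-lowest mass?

Chaining the given pairs: parcel#9 < parcel#11 < parcel#3 < parcel#13 < parcel#6 < parcel#8 < parcel#16 < parcel#1 < parcel#12 < parcel#4 < parcel#5 < parcel#15.
Counting 3 from the smallest end gives parcel#3.

parcel#3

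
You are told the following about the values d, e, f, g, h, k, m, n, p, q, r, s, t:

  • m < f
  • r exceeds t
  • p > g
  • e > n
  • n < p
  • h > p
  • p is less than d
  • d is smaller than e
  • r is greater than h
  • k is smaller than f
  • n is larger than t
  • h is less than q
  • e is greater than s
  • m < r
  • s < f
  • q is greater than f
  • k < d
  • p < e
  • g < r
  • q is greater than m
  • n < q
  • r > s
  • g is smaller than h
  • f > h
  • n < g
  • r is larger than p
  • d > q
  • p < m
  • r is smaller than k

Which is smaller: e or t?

t

t < n and n < g give t < g.
With g < p: t < n < g < p.
With p < m: t < n < g < p < m.
Then m < r extends the chain to r.
With r < k: t < n < g < p < m < r < k.
With k < f: t < n < g < p < m < r < k < f.
Then f < q extends the chain to q.
Then q < d extends the chain to d.
Then d < e extends the chain to e.
So t < e; t is the smaller of the two.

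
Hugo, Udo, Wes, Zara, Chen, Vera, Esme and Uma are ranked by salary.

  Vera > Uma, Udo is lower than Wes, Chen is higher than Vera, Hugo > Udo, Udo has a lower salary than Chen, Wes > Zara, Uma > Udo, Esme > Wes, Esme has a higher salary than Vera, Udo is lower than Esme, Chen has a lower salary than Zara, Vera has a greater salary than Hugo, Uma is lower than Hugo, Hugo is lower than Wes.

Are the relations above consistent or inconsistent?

consistent

The single ordering Udo < Uma < Hugo < Vera < Chen < Zara < Wes < Esme satisfies every listed relation, so no contradiction arises.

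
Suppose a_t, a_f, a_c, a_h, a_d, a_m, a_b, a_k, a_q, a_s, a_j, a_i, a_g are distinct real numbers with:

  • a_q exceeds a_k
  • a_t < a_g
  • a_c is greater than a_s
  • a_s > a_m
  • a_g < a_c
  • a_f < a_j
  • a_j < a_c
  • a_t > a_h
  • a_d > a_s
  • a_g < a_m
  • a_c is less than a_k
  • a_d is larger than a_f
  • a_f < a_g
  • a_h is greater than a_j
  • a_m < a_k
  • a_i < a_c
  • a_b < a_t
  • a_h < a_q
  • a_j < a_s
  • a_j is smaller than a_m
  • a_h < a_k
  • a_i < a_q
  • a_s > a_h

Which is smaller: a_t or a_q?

Link the given pairs in sequence: a_t < a_g; a_g < a_m; a_m < a_s; a_s < a_c; a_c < a_k; a_k < a_q.
Together: a_t < a_g < a_m < a_s < a_c < a_k < a_q.
So a_t < a_q; a_t is the smaller of the two.

a_t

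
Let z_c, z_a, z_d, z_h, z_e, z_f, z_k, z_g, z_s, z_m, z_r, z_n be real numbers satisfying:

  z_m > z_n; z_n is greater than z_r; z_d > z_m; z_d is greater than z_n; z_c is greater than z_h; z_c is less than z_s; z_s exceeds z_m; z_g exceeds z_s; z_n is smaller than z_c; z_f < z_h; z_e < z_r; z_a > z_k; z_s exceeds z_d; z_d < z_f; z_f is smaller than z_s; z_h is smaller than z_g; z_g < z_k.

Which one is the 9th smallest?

Piecing the relations together gives one ordering: z_e < z_r < z_n < z_m < z_d < z_f < z_h < z_c < z_s < z_g < z_k < z_a.
The 9th smallest is z_s.

z_s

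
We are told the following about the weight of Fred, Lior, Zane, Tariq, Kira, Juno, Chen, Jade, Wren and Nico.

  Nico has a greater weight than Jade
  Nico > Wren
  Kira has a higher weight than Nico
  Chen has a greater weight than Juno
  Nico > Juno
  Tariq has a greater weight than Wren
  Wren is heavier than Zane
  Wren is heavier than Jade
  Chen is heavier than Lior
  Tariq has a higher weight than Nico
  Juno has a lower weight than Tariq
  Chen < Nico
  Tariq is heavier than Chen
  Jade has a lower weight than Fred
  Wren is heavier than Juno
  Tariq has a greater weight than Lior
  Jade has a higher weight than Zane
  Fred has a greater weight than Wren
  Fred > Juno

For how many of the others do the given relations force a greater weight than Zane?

The elements the relations force above Zane are Jade, Wren, Nico, Tariq, Fred, Kira — no chain reaches any other.
That is 6.

6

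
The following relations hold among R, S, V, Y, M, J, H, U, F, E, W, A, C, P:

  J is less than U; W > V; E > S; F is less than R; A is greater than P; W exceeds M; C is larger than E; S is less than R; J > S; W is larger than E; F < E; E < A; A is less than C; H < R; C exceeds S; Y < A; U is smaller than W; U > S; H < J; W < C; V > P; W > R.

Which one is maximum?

F is not greatest since F < E; S is not greatest since S < J; E is not greatest since E < A; P is not greatest since P < A; H is not greatest since H < J; Y is not greatest since Y < A; J is not greatest since J < U; U is not greatest since U < W; V is not greatest since V < W; M is not greatest since M < W; A is not greatest since A < C; R is not greatest since R < W; W is not greatest since W < C.
Only C has nothing above it, so C is the maximum.

C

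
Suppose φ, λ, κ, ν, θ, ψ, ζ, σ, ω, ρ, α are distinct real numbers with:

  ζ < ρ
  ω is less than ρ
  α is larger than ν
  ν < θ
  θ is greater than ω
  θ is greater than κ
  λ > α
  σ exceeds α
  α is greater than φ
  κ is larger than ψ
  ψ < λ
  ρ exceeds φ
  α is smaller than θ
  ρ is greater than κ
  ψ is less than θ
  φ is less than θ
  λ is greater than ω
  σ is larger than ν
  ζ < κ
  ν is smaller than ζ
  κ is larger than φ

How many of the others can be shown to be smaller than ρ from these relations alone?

The elements the relations force below ρ are φ, ν, ζ, ψ, ω, κ — no chain reaches any other.
That is 6.

6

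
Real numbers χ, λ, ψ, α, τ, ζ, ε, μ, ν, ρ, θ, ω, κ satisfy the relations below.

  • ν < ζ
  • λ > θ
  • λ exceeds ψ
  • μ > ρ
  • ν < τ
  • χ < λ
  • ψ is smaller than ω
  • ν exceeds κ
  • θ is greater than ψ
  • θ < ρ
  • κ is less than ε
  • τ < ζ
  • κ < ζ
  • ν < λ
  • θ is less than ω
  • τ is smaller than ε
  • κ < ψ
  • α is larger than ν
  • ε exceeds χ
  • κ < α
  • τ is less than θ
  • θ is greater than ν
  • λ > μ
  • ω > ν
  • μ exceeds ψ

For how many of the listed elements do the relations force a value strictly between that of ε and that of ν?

Chaining upward from ν reaches: τ, θ, ρ, ζ, ω, μ, λ, α.
Chaining downward from ε reaches: κ, τ, χ.
Strictly between ν and ε are those in both lists: τ — 1 element.

1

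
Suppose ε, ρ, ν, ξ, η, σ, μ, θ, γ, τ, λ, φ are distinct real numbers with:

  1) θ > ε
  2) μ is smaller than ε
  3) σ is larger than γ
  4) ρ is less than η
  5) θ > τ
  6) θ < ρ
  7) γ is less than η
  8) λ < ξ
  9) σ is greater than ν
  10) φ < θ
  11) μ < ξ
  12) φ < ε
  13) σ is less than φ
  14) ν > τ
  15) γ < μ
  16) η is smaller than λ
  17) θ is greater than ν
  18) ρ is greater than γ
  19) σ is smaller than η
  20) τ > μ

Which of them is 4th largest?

Chaining the given pairs: γ < μ < τ < ν < σ < φ < ε < θ < ρ < η < λ < ξ.
The 4th largest is ρ.

ρ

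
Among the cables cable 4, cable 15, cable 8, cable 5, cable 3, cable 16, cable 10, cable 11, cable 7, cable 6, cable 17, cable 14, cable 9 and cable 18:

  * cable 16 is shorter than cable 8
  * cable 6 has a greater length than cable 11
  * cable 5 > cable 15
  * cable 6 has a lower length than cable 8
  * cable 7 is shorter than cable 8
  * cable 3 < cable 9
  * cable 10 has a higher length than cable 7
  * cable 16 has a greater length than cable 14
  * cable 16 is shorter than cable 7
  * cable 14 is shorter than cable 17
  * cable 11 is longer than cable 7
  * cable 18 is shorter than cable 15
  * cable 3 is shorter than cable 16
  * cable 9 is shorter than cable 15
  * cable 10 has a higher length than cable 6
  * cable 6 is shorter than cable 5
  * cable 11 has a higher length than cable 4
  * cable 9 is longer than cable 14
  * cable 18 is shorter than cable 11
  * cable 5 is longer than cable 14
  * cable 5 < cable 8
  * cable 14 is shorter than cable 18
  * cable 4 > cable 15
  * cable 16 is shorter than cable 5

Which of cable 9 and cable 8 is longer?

cable 9 < cable 15 < cable 4 < cable 11 < cable 6 < cable 5 < cable 8, by transitivity through cable 15, cable 4, cable 11, cable 6, cable 5.
So cable 9 < cable 8; cable 8 is the longer of the two.

cable 8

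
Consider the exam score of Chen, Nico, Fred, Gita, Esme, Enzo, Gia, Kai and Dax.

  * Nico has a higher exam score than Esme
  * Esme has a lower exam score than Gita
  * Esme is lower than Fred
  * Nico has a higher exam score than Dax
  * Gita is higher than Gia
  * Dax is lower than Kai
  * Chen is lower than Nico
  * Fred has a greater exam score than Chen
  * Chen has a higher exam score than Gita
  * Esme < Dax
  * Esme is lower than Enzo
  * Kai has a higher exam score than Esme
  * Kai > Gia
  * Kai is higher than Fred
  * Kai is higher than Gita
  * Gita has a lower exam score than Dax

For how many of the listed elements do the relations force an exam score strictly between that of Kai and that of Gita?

Chaining upward from Gita reaches: Chen, Fred, Dax, Nico.
Chaining downward from Kai reaches: Esme, Gia, Chen, Fred, Dax.
Strictly between Gita and Kai are those in both lists: Chen, Fred, Dax — 3 elements.

3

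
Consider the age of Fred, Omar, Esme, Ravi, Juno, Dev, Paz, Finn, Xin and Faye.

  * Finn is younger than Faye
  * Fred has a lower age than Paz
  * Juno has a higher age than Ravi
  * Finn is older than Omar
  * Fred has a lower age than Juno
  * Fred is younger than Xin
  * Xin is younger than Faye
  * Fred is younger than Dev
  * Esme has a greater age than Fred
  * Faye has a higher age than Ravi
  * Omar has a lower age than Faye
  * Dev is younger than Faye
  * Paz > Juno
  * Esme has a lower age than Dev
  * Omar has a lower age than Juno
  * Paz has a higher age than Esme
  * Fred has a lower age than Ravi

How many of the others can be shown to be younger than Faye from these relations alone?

7

From Faye the given relations immediately reach Omar, Finn, Ravi, Dev, Xin.
From those, Fred, Esme — 7 in total.
Nothing else is reachable below Faye; 7 in all.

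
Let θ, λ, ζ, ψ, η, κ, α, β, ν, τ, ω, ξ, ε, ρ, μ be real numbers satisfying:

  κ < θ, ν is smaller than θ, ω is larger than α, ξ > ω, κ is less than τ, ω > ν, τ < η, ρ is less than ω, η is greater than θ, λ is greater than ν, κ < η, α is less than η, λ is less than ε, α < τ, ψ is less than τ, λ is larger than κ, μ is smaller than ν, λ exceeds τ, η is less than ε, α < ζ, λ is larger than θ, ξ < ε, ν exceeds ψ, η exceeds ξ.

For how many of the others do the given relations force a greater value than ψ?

From ψ the given relations immediately reach ν, τ.
From those, ω, θ, λ, η — 6 in total.
From those, ξ, ε — 8 in total.
No other element is forced above ψ by the given relations, so the count is 8.

8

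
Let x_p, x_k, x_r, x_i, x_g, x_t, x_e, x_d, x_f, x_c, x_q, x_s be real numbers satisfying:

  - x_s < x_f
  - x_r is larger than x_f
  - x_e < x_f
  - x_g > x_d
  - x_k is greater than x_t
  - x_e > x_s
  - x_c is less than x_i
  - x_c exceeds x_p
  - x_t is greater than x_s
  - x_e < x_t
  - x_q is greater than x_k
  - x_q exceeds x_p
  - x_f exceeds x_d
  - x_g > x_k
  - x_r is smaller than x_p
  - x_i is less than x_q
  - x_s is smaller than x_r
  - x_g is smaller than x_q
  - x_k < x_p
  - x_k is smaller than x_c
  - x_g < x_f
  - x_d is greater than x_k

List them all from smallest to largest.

x_s < x_e < x_t < x_k < x_d < x_g < x_f < x_r < x_p < x_c < x_i < x_q

The consecutive links are each given: x_s < x_e; x_e < x_t; x_t < x_k; x_k < x_d; x_d < x_g; x_g < x_f; x_f < x_r; x_r < x_p; x_p < x_c; x_c < x_i; x_i < x_q.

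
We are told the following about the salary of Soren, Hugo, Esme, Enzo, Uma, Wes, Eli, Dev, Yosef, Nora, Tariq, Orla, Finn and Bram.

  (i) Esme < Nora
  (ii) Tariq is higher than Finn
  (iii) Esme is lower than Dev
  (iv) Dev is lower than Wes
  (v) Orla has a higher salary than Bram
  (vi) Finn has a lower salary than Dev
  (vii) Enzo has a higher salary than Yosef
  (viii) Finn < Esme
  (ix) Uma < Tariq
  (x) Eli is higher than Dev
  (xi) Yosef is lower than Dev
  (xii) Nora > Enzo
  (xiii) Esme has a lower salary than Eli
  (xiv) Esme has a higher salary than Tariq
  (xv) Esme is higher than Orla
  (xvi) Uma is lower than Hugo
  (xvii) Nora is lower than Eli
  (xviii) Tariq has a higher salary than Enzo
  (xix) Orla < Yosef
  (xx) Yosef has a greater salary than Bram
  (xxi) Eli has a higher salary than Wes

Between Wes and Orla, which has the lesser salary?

Orla

Orla < Yosef and Yosef < Enzo give Orla < Enzo.
With Enzo < Tariq: Orla < Yosef < Enzo < Tariq.
With Tariq < Esme: Orla < Yosef < Enzo < Tariq < Esme.
With Esme < Dev: Orla < Yosef < Enzo < Tariq < Esme < Dev.
Then Dev < Wes extends the chain to Wes.
So Orla < Wes; Orla is the lower of the two.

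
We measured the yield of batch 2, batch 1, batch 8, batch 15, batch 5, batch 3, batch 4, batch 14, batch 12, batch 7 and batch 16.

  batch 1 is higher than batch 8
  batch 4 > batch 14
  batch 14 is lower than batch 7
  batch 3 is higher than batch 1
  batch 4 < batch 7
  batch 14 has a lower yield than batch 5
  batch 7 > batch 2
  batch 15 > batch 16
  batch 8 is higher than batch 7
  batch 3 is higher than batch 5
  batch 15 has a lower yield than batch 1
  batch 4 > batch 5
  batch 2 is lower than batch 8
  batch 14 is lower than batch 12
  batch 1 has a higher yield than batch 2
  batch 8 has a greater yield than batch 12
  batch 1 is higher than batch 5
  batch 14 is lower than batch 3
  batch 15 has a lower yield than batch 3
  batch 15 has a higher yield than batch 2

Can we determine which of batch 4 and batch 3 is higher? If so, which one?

Following the relations from batch 4: batch 4 < batch 7 < batch 8 < batch 1 < batch 3.
So batch 3 is higher.

batch 3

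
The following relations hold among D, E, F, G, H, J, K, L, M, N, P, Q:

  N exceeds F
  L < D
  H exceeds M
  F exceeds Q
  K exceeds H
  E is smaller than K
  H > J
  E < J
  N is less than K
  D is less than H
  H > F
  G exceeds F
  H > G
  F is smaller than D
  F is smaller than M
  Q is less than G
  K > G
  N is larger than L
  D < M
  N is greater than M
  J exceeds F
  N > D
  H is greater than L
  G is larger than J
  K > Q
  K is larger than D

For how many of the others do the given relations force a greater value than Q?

8

Directly above Q: F, G, K.
One step further: D, M, N, J, H (8 so far).
Nothing else is reachable above Q; 8 in all.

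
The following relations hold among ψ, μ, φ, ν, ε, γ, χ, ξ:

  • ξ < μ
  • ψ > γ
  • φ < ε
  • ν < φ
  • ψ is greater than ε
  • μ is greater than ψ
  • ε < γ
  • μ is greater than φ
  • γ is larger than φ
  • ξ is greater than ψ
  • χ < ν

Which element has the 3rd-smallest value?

φ

Piecing the relations together gives one ordering: χ < ν < φ < ε < γ < ψ < ξ < μ.
Counting 3 from the smallest end gives φ.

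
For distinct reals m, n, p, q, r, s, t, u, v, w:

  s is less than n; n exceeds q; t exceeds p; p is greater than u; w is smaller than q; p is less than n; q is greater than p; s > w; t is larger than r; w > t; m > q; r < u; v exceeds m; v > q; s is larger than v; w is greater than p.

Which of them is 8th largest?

Chaining the given pairs: r < u < p < t < w < q < m < v < s < n.
Counting 8 from the largest end gives p.

p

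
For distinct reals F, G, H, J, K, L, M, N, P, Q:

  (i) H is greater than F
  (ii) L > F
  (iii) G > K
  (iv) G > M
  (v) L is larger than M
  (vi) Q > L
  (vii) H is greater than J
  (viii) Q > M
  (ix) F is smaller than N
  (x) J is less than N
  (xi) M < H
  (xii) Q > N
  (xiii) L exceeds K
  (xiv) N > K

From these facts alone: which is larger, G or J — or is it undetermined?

undetermined

Following every chain through J: above J we get H, N, Q.
G is not reached, and no chain runs the other way from G to J.
So the given relations leave the order of J and G undetermined.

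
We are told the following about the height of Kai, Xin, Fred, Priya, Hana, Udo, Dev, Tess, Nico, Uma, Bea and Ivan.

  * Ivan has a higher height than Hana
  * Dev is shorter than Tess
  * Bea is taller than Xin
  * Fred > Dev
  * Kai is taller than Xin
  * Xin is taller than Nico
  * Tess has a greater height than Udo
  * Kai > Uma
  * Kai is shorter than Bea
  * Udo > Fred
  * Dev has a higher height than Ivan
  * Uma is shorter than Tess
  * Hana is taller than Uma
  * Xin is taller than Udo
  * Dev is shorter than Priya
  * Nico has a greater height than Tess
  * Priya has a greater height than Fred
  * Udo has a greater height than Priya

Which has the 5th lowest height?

Fred

Chaining the given pairs: Uma < Hana < Ivan < Dev < Fred < Priya < Udo < Tess < Nico < Xin < Kai < Bea.
The 5th smallest is Fred.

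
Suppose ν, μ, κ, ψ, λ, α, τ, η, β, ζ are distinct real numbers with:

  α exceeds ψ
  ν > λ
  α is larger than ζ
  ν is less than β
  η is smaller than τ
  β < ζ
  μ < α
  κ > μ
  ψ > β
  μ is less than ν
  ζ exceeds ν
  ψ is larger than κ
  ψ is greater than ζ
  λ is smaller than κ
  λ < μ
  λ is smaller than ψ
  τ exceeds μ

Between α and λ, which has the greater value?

λ < μ and μ < ν give λ < ν.
With ν < β: λ < μ < ν < β.
With β < ζ: λ < μ < ν < β < ζ.
Then ζ < ψ extends the chain to ψ.
Then ψ < α extends the chain to α.
So λ < α; α is the larger of the two.

α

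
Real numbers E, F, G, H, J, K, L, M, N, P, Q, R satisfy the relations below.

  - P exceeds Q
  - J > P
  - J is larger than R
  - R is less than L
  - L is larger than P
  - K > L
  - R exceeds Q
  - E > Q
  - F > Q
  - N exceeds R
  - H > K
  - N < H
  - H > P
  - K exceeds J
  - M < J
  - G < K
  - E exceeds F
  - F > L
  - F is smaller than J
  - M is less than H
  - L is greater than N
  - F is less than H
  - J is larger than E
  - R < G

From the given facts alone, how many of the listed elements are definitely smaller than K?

10

The elements the relations force below K are Q, R, N, M, P, L, F, G, E, J — no chain reaches any other.
That is 10.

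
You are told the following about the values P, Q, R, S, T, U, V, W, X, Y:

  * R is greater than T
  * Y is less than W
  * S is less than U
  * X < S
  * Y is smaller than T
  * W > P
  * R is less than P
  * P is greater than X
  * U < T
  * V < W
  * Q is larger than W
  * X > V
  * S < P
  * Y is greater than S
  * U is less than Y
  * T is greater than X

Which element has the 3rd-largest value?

P

The consecutive relations fix a unique order: V < X < S < U < Y < T < R < P < W < Q.
The 3rd largest is P.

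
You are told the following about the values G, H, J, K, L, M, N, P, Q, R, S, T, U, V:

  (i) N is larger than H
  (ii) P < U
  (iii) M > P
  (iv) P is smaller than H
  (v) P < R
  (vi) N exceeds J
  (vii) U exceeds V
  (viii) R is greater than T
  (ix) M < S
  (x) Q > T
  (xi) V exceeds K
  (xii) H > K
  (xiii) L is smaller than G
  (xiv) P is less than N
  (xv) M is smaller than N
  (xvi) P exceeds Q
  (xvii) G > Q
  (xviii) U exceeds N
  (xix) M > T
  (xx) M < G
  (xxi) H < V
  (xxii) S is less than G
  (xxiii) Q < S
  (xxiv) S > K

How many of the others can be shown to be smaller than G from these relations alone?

The elements the relations force below G are L, T, Q, P, K, M, S — no chain reaches any other.
That is 7.

7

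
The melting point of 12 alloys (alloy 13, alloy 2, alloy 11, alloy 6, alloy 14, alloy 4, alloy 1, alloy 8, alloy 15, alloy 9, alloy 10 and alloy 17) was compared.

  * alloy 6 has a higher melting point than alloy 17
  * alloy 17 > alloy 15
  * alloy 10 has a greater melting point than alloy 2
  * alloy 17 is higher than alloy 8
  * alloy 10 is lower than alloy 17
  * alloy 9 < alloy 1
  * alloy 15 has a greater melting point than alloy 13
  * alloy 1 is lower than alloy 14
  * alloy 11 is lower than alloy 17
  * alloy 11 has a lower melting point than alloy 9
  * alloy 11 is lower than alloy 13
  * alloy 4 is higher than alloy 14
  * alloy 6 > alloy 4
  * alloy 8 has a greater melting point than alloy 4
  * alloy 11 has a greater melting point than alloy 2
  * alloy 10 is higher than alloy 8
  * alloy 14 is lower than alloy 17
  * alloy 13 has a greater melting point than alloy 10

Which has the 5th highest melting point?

Piecing the relations together gives one ordering: alloy 2 < alloy 11 < alloy 9 < alloy 1 < alloy 14 < alloy 4 < alloy 8 < alloy 10 < alloy 13 < alloy 15 < alloy 17 < alloy 6.
Counting 5 from the largest end gives alloy 10.

alloy 10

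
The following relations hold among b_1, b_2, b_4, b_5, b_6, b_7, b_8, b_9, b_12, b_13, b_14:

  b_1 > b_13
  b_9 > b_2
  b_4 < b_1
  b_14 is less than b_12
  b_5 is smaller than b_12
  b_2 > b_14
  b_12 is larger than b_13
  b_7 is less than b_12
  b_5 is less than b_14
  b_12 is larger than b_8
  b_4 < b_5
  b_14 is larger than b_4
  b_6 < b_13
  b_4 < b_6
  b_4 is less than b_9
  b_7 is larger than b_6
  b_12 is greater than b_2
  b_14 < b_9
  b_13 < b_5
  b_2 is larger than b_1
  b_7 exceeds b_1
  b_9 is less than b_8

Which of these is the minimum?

b_4

Chaining upward from b_4: directly above it, b_6, b_1, b_5, b_14, b_9; then b_13, b_2, b_7, b_8, b_12.
That covers every other element, and nothing is given below b_4, so b_4 is the minimum.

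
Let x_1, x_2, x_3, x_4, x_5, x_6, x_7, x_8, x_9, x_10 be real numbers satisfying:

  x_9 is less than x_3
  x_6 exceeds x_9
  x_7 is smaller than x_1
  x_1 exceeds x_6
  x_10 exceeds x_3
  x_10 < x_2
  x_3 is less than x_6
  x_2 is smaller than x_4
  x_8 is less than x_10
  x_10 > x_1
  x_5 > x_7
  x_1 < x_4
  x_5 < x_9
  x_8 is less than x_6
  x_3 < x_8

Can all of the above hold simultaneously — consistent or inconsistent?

consistent

Every relation is compatible with x_7 < x_5 < x_9 < x_3 < x_8 < x_6 < x_1 < x_10 < x_2 < x_4; the set is consistent.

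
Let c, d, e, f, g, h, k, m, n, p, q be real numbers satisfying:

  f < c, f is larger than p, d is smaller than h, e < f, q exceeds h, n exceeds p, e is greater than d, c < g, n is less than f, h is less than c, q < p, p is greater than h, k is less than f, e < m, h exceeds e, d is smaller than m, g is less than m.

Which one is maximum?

m

Chaining downward from m: directly below it, d, e, g; then c; then h, f; then k, p, n; then q.
That covers every other element, and nothing is given above m, so m is the maximum.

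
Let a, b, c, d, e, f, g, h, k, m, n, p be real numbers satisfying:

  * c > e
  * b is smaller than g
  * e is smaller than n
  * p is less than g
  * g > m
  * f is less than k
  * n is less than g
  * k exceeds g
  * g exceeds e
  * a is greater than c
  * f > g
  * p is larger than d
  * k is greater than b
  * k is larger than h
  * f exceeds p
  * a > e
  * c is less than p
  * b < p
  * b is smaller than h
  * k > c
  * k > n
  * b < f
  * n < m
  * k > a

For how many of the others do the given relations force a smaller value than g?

Directly below g: e, b, n, p, m.
One step further: d, c (7 so far).
Nothing else is reachable below g; 7 in all.

7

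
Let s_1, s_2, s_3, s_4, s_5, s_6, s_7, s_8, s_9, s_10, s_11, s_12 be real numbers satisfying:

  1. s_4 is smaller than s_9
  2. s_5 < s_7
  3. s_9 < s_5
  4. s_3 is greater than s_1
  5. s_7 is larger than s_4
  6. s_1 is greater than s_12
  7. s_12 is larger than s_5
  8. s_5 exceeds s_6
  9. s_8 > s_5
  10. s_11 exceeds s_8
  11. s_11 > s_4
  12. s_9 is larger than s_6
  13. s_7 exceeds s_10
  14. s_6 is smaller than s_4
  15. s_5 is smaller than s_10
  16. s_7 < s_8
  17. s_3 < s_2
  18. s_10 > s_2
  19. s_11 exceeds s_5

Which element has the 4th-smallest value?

Chaining the given pairs: s_6 < s_4 < s_9 < s_5 < s_12 < s_1 < s_3 < s_2 < s_10 < s_7 < s_8 < s_11.
The 4th smallest is s_5.

s_5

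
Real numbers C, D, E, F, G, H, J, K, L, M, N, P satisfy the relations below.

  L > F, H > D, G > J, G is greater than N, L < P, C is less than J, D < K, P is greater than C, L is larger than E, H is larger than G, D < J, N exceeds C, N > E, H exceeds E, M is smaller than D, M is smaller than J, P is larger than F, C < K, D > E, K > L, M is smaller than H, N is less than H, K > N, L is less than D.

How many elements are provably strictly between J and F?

2

Chaining upward from F reaches: L, D, G, H, K, P.
Chaining downward from J reaches: C, M, E, L, D.
Strictly between F and J are those in both lists: L, D — 2 elements.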